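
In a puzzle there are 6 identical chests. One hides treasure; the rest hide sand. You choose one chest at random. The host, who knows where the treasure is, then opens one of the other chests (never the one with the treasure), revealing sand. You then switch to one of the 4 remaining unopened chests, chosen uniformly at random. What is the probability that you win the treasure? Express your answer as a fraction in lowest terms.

5/24

Your original chest holds the treasure with probability 1/6, so the other 5 collectively hold it with probability 5/6.
The host can always find an empty chest to open, so this doesn't change that 5/6; it is now spread over the 4 remaining unopened chests.
P(win by switching) = (5/6) · (1/4) = 5/24.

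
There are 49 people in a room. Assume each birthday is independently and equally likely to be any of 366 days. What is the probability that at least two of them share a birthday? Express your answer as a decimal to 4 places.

It's easier to compute the probability that all 49 are distinct.
P(all distinct) = 366/366 · 365/366 · ··· · 318/366 ≈ 0.0346.
So the probability of at least one match is 1 − 0.0346 = 0.9654.

0.9654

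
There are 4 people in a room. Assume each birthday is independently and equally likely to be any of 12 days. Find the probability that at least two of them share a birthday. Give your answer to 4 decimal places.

0.4271

It's easier to compute the probability that all 4 are distinct.
P(all distinct) = 12/12 · 11/12 · ··· · 9/12 ≈ 0.5729.
So the probability of at least one match is 1 − 0.5729 = 0.4271.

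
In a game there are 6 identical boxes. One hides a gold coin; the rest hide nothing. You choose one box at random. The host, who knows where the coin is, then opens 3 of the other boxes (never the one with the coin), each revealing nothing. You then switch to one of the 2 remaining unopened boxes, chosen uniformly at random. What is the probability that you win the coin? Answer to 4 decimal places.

0.4167

Your original box holds the coin with probability 1/6, so the other 5 collectively hold it with probability 5/6.
The host can always find 3 empty boxes to open, so the reveals don't change that 5/6; it is now spread over the 2 remaining unopened boxes.
P(win by switching) = (5/6) · (1/2) = 5/12 ≈ 0.4167.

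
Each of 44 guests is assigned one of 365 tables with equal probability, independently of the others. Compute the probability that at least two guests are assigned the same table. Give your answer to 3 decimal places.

It's easier to compute the probability that all 44 are distinct.
P(all distinct) = 365/365 · 364/365 · ··· · 322/365 ≈ 0.067.
So the probability of at least one match is 1 − 0.067 = 0.933.

0.933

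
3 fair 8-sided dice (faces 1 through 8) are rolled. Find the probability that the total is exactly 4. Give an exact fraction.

3/512

There are 8^3 = 512 equally likely outcomes.
The number of ordered 3-tuples from {1,…,8} summing to 4 is 3.
P(sum = 4) = 3/512.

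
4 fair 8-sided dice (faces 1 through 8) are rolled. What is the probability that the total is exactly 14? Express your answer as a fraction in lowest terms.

There are 8^4 = 4096 equally likely outcomes.
The number of ordered 4-tuples from {1,…,8} summing to 14 is 246.
P(sum = 14) = 246/4096 = 123/2048.

123/2048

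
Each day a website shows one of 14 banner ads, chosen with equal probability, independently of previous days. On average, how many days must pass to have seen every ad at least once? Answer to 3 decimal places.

After i distinct types are collected, each trial gives a new one with probability (14−i)/14, so the expected wait for the next new type is 14/(14−i).
E = 14/14 + 14/13 + 14/12 + 14/11 + 14/10 + 14/9 + 14/8 + 14/7 + 14/6 + 14/5 + 14/4 + 14/3 + 14/2 + 14/1 = 1171733/25740 ≈ 45.522.

45.522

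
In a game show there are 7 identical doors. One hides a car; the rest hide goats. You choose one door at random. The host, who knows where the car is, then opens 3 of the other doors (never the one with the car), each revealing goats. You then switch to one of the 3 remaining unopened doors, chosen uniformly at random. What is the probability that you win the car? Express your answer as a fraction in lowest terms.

2/7

Your original door holds the car with probability 1/7, so the other 6 collectively hold it with probability 6/7.
The host can always find 3 empty doors to open, so the reveals don't change that 6/7; it is now spread over the 3 remaining unopened doors.
P(win by switching) = (6/7) · (1/3) = 2/7.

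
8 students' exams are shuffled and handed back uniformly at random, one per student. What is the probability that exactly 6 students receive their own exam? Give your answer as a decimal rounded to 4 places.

Choose which 6 of the 8 are fixed: C(8,6) = 28 ways.
The remaining 2 must have no fixed point: D(2) = 1.
P = 28·1/40320 = 1/1440 ≈ 0.0007.

0.0007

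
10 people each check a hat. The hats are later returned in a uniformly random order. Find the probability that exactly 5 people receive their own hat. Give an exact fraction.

11/3600

Choose which 5 of the 10 are fixed: C(10,5) = 252 ways.
The remaining 5 must have no fixed point: D(5) = 44.
P = 252·44/3628800 = 11/3600.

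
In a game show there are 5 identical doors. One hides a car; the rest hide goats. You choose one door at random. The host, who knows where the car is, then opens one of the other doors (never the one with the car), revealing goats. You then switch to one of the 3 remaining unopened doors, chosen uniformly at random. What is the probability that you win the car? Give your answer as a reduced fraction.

4/15

Your original door holds the car with probability 1/5, so the other 4 collectively hold it with probability 4/5.
The host can always find an empty door to open, so this doesn't change that 4/5; it is now spread over the 3 remaining unopened doors.
P(win by switching) = (4/5) · (1/3) = 4/15.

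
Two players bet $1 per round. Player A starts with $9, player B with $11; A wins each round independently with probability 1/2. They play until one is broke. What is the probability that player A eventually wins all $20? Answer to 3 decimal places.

0.450

With a fair step, P(i) = ½P(i−1) + ½P(i+1) with P(0)=0, P(20)=1 has the linear solution P(i) = i/20.
P(9) = 9/20 ≈ 0.450.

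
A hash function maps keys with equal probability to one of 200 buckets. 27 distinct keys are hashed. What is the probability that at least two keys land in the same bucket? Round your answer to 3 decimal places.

It's easier to compute the probability that all 27 are distinct.
P(all distinct) = 200/200 · 199/200 · ··· · 174/200 ≈ 0.159.
So the probability of at least one match is 1 − 0.159 = 0.841.

0.841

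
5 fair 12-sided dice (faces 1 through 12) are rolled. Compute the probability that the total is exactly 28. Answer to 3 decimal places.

0.043

There are 12^5 = 248832 equally likely outcomes.
The number of ordered 5-tuples from {1,…,12} summing to 28 is 10725.
P(sum = 28) = 10725/248832 = 3575/82944 ≈ 0.043.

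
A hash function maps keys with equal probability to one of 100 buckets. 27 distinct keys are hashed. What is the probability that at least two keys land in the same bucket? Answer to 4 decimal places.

It's easier to compute the probability that all 27 are distinct.
P(all distinct) = 100/100 · 99/100 · ··· · 74/100 ≈ 0.0209.
So the probability of at least one match is 1 − 0.0209 = 0.9791.

0.9791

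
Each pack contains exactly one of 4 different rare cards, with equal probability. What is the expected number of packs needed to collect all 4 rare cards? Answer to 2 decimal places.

After i distinct types are collected, each trial gives a new one with probability (4−i)/4, so the expected wait for the next new type is 4/(4−i).
E = 4/4 + 4/3 + 4/2 + 4/1 = 25/3 ≈ 8.33.

8.33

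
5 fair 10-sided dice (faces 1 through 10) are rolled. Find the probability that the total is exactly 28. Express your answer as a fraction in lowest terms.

There are 10^5 = 100000 equally likely outcomes.
The number of ordered 5-tuples from {1,…,10} summing to 28 is 6000.
P(sum = 28) = 6000/100000 = 3/50.

3/50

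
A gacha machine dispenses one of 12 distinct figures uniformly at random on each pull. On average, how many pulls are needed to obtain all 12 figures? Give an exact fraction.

86021/2310

After i distinct types are collected, each trial gives a new one with probability (12−i)/12, so the expected wait for the next new type is 12/(12−i).
E = 12/12 + 12/11 + 12/10 + 12/9 + 12/8 + 12/7 + 12/6 + 12/5 + 12/4 + 12/3 + 12/2 + 12/1 = 86021/2310.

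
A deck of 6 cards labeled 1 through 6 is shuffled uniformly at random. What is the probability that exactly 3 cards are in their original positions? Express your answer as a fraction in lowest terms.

Choose which 3 of the 6 are fixed: C(6,3) = 20 ways.
The remaining 3 must have no fixed point: D(3) = 2.
P = 20·2/720 = 1/18.

1/18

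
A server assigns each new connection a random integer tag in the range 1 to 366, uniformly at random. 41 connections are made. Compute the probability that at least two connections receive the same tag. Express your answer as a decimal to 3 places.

0.903

It's easier to compute the probability that all 41 are distinct.
P(all distinct) = 366/366 · 365/366 · ··· · 326/366 ≈ 0.097.
So the probability of at least one match is 1 − 0.097 = 0.903.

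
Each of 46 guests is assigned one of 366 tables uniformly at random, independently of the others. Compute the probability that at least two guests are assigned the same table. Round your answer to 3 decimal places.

It's easier to compute the probability that all 46 are distinct.
P(all distinct) = 366/366 · 365/366 · ··· · 321/366 ≈ 0.052.
So the probability of at least one match is 1 − 0.052 = 0.948.

0.948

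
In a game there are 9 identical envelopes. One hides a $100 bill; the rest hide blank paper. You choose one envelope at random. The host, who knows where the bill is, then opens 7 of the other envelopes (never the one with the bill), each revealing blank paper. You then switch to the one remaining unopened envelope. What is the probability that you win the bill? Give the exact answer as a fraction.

Your original envelope holds the bill with probability 1/9, so the other 8 collectively hold it with probability 8/9.
The host can always find 7 empty envelopes to open, so the reveals don't change that 8/9; it is now spread over the 1 remaining unopened envelope.
P(win by switching) = (8/9) · (1/1) = 8/9.

8/9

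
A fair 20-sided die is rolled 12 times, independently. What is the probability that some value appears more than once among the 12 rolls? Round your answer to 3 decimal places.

0.985

P(all 12 different) = 20/20 · 19/20 · ··· · 9/20 ≈ 0.015.
P(at least two equal) = 1 − 0.015 = 0.985.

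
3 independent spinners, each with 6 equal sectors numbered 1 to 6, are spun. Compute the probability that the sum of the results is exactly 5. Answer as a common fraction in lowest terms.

1/36

There are 6^3 = 216 equally likely outcomes.
The number of ordered 3-tuples from {1,…,6} summing to 5 is 6.
P(sum = 5) = 6/216 = 1/36.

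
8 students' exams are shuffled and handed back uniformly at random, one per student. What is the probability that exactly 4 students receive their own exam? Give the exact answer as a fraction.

1/64

Choose which 4 of the 8 are fixed: C(8,4) = 70 ways.
The remaining 4 must have no fixed point: D(4) = 9.
P = 70·9/40320 = 1/64.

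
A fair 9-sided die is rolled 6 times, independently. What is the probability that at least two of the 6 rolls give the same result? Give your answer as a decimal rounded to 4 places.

0.8862

P(all 6 different) = 9/9 · 8/9 · ··· · 4/9 ≈ 0.1138.
P(at least two equal) = 1 − 0.1138 = 0.8862.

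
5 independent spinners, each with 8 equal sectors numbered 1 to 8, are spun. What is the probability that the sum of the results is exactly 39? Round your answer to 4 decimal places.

0.0002

There are 8^5 = 32768 equally likely outcomes.
The number of ordered 5-tuples from {1,…,8} summing to 39 is 5.
P(sum = 39) = 5/32768 ≈ 0.0002.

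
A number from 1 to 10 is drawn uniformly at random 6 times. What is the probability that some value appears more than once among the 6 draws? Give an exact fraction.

P(all 6 different) = 10/10 · 9/10 · ··· · 5/10 = 189/1250.
P(at least two equal) = 1 − 189/1250 = 1061/1250.

1061/1250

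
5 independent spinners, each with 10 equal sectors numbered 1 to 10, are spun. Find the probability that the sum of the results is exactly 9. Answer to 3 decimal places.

There are 10^5 = 100000 equally likely outcomes.
The number of ordered 5-tuples from {1,…,10} summing to 9 is 70.
P(sum = 9) = 70/100000 = 7/10000 ≈ 0.001.

0.001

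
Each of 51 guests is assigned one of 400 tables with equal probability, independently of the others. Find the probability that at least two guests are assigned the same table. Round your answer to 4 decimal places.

It's easier to compute the probability that all 51 are distinct.
P(all distinct) = 400/400 · 399/400 · ··· · 350/400 ≈ 0.0358.
So the probability of at least one match is 1 − 0.0358 = 0.9642.

0.9642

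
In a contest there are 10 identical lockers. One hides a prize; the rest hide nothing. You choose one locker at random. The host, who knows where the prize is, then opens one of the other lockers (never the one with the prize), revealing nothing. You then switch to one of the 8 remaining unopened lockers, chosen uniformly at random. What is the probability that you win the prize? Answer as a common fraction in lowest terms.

Your original locker holds the prize with probability 1/10, so the other 9 collectively hold it with probability 9/10.
The host can always find an empty locker to open, so this doesn't change that 9/10; it is now spread over the 8 remaining unopened lockers.
P(win by switching) = (9/10) · (1/8) = 9/80.

9/80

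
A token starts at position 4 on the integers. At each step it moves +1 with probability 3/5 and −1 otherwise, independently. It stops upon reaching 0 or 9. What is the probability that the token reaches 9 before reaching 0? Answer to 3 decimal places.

Let r = q/p = (2/5)/(3/5) = 2/3. The recurrence P(i) = p·P(i+1) + q·P(i−1) with P(0)=0, P(9)=1 gives P(i) = (1 − r^i)/(1 − r^9).
P(4) = (1 − (2/3)^4) / (1 − (2/3)^9) = 15795/19171 ≈ 0.824.

0.824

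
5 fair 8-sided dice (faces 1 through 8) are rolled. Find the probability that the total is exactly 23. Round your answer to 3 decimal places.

0.075

There are 8^5 = 32768 equally likely outcomes.
The number of ordered 5-tuples from {1,…,8} summing to 23 is 2460.
P(sum = 23) = 2460/32768 = 615/8192 ≈ 0.075.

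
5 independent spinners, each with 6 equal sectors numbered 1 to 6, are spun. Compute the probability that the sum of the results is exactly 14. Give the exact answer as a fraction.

There are 6^5 = 7776 equally likely outcomes.
The number of ordered 5-tuples from {1,…,6} summing to 14 is 540.
P(sum = 14) = 540/7776 = 5/72.

5/72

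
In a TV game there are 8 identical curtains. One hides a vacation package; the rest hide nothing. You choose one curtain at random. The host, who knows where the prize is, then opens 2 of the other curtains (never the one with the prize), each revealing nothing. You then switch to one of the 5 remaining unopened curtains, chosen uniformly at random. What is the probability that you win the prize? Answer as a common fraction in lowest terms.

Your original curtain holds the prize with probability 1/8, so the other 7 collectively hold it with probability 7/8.
The host can always find 2 empty curtains to open, so the reveals don't change that 7/8; it is now spread over the 5 remaining unopened curtains.
P(win by switching) = (7/8) · (1/5) = 7/40.

7/40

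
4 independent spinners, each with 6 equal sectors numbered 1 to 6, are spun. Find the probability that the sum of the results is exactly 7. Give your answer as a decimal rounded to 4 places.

There are 6^4 = 1296 equally likely outcomes.
The number of ordered 4-tuples from {1,…,6} summing to 7 is 20.
P(sum = 7) = 20/1296 = 5/324 ≈ 0.0154.

0.0154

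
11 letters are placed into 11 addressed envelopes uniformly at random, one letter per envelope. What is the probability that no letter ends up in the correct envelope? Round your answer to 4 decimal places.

0.3679

This is the derangement probability: permutations of 11 with no fixed point.
D(11) = 11! · (1 − 1/1! + 1/2! − ··· + (−1)^11/11!) = 14684570.
P = 14684570/39916800 = 1468457/3991680 ≈ 0.3679.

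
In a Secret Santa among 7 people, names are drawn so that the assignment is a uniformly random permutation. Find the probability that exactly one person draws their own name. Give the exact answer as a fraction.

Choose which one is fixed: C(7,1) = 7 ways.
The remaining 6 must have no fixed point: D(6) = 265.
P = 7·265/5040 = 53/144.

53/144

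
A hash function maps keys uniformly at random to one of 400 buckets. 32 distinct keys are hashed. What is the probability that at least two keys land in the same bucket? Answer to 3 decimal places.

It's easier to compute the probability that all 32 are distinct.
P(all distinct) = 400/400 · 399/400 · ··· · 369/400 ≈ 0.280.
So the probability of at least one match is 1 − 0.280 = 0.720.

0.720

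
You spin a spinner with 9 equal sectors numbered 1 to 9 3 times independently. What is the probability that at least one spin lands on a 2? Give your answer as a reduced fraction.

P(no spin lands on a 2) = (8/9)^3 = 512/729.
P(at least one) = 1 − 512/729 = 217/729.

217/729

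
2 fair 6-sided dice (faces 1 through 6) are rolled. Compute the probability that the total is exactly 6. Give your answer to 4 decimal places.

0.1389

There are 6^2 = 36 equally likely outcomes.
The number of ordered 2-tuples from {1,…,6} summing to 6 is 5.
P(sum = 6) = 5/36 ≈ 0.1389.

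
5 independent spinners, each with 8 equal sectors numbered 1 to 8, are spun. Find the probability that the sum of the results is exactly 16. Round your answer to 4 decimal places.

There are 8^5 = 32768 equally likely outcomes.
The number of ordered 5-tuples from {1,…,8} summing to 16 is 1190.
P(sum = 16) = 1190/32768 = 595/16384 ≈ 0.0363.

0.0363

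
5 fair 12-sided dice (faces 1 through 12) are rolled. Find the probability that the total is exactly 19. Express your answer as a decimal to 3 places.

0.012

There are 12^5 = 248832 equally likely outcomes.
The number of ordered 5-tuples from {1,…,12} summing to 19 is 2985.
P(sum = 19) = 2985/248832 = 995/82944 ≈ 0.012.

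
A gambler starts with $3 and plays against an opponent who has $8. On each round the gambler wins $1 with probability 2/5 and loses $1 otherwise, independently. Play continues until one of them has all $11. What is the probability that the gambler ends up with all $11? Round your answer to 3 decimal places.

Let r = q/p = (3/5)/(2/5) = 3/2. The recurrence P(i) = p·P(i+1) + q·P(i−1) with P(0)=0, P(11)=1 gives P(i) = (1 − r^i)/(1 − r^11).
P(3) = (1 − (3/2)^3) / (1 − (3/2)^11) = 4864/175099 ≈ 0.028.

0.028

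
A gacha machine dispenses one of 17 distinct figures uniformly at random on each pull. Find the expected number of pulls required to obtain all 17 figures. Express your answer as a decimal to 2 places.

After i distinct types are collected, each trial gives a new one with probability (17−i)/17, so the expected wait for the next new type is 17/(17−i).
E = 17/17 + 17/16 + 17/15 + 17/14 + 17/13 + 17/12 + 17/11 + 17/10 + 17/9 + 17/8 + 17/7 + 17/6 + 17/5 + 17/4 + 17/3 + 17/2 + 17/1 = 42142223/720720 ≈ 58.47.

58.47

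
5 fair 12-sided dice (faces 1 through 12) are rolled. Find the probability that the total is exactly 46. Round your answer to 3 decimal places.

There are 12^5 = 248832 equally likely outcomes.
The number of ordered 5-tuples from {1,…,12} summing to 46 is 2985.
P(sum = 46) = 2985/248832 = 995/82944 ≈ 0.012.

0.012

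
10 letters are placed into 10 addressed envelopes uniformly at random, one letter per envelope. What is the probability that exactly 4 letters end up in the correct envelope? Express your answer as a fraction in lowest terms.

53/3456

Choose which 4 of the 10 are fixed: C(10,4) = 210 ways.
The remaining 6 must have no fixed point: D(6) = 265.
P = 210·265/3628800 = 53/3456.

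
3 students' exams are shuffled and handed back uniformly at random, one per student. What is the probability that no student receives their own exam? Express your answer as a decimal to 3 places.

This is the derangement probability: permutations of 3 with no fixed point.
D(3) = 3! · (1 − 1/1! + 1/2! − ··· + (−1)^3/3!) = 2.
P = 2/6 = 1/3 ≈ 0.333.

0.333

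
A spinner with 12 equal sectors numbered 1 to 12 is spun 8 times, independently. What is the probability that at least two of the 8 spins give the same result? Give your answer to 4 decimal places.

0.9536

P(all 8 different) = 12/12 · 11/12 · ··· · 5/12 ≈ 0.0464.
P(at least two equal) = 1 − 0.0464 = 0.9536.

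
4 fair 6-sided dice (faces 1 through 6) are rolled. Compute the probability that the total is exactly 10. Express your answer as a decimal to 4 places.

0.0617

There are 6^4 = 1296 equally likely outcomes.
The number of ordered 4-tuples from {1,…,6} summing to 10 is 80.
P(sum = 10) = 80/1296 = 5/81 ≈ 0.0617.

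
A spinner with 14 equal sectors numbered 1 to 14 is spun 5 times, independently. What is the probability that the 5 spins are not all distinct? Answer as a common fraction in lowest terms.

P(all 5 different) = 14/14 · 13/14 · ··· · 10/14 = 2145/4802.
P(at least two equal) = 1 − 2145/4802 = 2657/4802.

2657/4802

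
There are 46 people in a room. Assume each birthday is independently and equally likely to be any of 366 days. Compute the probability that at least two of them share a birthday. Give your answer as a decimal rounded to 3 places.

It's easier to compute the probability that all 46 are distinct.
P(all distinct) = 366/366 · 365/366 · ··· · 321/366 ≈ 0.052.
So the probability of at least one match is 1 − 0.052 = 0.948.

0.948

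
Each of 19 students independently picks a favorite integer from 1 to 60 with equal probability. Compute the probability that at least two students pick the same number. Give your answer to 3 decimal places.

0.959

It's easier to compute the probability that all 19 are distinct.
P(all distinct) = 60/60 · 59/60 · ··· · 42/60 ≈ 0.041.
So the probability of at least one match is 1 − 0.041 = 0.959.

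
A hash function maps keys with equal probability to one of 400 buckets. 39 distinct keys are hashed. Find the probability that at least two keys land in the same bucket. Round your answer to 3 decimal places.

It's easier to compute the probability that all 39 are distinct.
P(all distinct) = 400/400 · 399/400 · ··· · 362/400 ≈ 0.147.
So the probability of at least one match is 1 − 0.147 = 0.853.

0.853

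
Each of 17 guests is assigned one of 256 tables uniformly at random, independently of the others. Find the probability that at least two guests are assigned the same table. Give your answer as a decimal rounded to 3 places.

0.419

It's easier to compute the probability that all 17 are distinct.
P(all distinct) = 256/256 · 255/256 · ··· · 240/256 ≈ 0.581.
So the probability of at least one match is 1 − 0.581 = 0.419.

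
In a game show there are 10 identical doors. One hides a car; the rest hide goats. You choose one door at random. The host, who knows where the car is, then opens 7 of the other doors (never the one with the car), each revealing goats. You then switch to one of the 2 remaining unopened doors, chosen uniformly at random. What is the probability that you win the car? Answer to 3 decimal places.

Your original door holds the car with probability 1/10, so the other 9 collectively hold it with probability 9/10.
The host can always find 7 empty doors to open, so the reveals don't change that 9/10; it is now spread over the 2 remaining unopened doors.
P(win by switching) = (9/10) · (1/2) = 9/20 ≈ 0.450.

0.450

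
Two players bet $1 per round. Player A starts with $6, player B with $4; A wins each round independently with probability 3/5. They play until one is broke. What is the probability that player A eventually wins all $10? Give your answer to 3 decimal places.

Let r = q/p = (2/5)/(3/5) = 2/3. The recurrence P(i) = p·P(i+1) + q·P(i−1) with P(0)=0, P(10)=1 gives P(i) = (1 − r^i)/(1 − r^10).
P(6) = (1 − (2/3)^6) / (1 − (2/3)^10) = 10773/11605 ≈ 0.928.

0.928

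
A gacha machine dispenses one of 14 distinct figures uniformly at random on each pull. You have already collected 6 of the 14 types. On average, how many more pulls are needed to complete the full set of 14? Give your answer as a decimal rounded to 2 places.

38.05

Starting from 6 distinct types, each trial gives a new one with probability (14−i)/14 when i types are held, so the wait for the next new type is 14/(14−i).
E = 14/8 + 14/7 + 14/6 + 14/5 + 14/4 + 14/3 + 14/2 + 14/1 = 761/20 ≈ 38.05.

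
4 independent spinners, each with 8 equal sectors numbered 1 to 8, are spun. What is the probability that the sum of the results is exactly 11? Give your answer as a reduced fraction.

There are 8^4 = 4096 equally likely outcomes.
The number of ordered 4-tuples from {1,…,8} summing to 11 is 120.
P(sum = 11) = 120/4096 = 15/512.

15/512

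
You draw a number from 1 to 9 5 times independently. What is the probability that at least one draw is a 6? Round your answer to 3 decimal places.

P(no draw is a 6) = (8/9)^5 ≈ 0.555.
P(at least one) = 1 − 0.555 = 0.445.

0.445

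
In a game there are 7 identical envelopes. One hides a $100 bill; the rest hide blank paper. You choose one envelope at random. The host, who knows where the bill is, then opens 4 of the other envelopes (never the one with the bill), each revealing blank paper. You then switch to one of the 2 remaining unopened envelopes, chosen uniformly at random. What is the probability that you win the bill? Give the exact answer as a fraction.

3/7

Your original envelope holds the bill with probability 1/7, so the other 6 collectively hold it with probability 6/7.
The host can always find 4 empty envelopes to open, so the reveals don't change that 6/7; it is now spread over the 2 remaining unopened envelopes.
P(win by switching) = (6/7) · (1/2) = 3/7.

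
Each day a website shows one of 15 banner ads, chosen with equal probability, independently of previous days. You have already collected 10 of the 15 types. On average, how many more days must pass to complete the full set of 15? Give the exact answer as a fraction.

137/4

Starting from 10 distinct types, each trial gives a new one with probability (15−i)/15 when i types are held, so the wait for the next new type is 15/(15−i).
E = 15/5 + 15/4 + 15/3 + 15/2 + 15/1 = 137/4.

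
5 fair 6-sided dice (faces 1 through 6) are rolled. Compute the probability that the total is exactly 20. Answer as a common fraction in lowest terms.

217/2592

There are 6^5 = 7776 equally likely outcomes.
The number of ordered 5-tuples from {1,…,6} summing to 20 is 651.
P(sum = 20) = 651/7776 = 217/2592.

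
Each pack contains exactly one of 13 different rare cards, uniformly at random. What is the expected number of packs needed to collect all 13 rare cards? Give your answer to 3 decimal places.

41.342

After i distinct types are collected, each trial gives a new one with probability (13−i)/13, so the expected wait for the next new type is 13/(13−i).
E = 13/13 + 13/12 + 13/11 + 13/10 + 13/9 + 13/8 + 13/7 + 13/6 + 13/5 + 13/4 + 13/3 + 13/2 + 13/1 = 1145993/27720 ≈ 41.342.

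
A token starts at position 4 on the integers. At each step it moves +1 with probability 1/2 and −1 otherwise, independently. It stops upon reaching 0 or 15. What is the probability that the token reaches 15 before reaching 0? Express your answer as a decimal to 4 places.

With a fair step, P(i) = ½P(i−1) + ½P(i+1) with P(0)=0, P(15)=1 has the linear solution P(i) = i/15.
P(4) = 4/15 ≈ 0.2667.

0.2667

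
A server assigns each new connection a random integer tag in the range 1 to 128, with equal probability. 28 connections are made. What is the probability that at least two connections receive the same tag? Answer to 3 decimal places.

It's easier to compute the probability that all 28 are distinct.
P(all distinct) = 128/128 · 127/128 · ··· · 101/128 ≈ 0.041.
So the probability of at least one match is 1 − 0.041 = 0.959.

0.959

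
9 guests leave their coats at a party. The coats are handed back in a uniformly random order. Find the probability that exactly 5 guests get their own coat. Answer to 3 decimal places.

0.003

Choose which 5 of the 9 are fixed: C(9,5) = 126 ways.
The remaining 4 must have no fixed point: D(4) = 9.
P = 126·9/362880 = 1/320 ≈ 0.003.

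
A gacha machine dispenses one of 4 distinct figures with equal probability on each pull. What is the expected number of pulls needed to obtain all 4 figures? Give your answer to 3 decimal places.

8.333

After i distinct types are collected, each trial gives a new one with probability (4−i)/4, so the expected wait for the next new type is 4/(4−i).
E = 4/4 + 4/3 + 4/2 + 4/1 = 25/3 ≈ 8.333.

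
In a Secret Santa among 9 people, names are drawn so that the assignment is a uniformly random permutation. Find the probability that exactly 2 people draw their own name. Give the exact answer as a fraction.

103/560

Choose which 2 of the 9 are fixed: C(9,2) = 36 ways.
The remaining 7 must have no fixed point: D(7) = 1854.
P = 36·1854/362880 = 103/560.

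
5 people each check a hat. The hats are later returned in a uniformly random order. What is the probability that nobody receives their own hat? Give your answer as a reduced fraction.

11/30

This is the derangement probability: permutations of 5 with no fixed point.
D(5) = 5! · (1 − 1/1! + 1/2! − ··· + (−1)^5/5!) = 44.
P = 44/120 = 11/30.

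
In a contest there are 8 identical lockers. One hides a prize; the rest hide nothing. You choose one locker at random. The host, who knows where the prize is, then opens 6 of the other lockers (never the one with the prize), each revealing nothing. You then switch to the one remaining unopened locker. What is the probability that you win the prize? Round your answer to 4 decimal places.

Your original locker holds the prize with probability 1/8, so the other 7 collectively hold it with probability 7/8.
The host can always find 6 empty lockers to open, so the reveals don't change that 7/8; it is now spread over the 1 remaining unopened locker.
P(win by switching) = (7/8) · (1/1) = 7/8 ≈ 0.8750.

0.8750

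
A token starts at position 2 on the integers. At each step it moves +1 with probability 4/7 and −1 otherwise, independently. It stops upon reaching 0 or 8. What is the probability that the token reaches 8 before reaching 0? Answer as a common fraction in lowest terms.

4096/8425

Let r = q/p = (3/7)/(4/7) = 3/4. The recurrence P(i) = p·P(i+1) + q·P(i−1) with P(0)=0, P(8)=1 gives P(i) = (1 − r^i)/(1 − r^8).
P(2) = (1 − (3/4)^2) / (1 − (3/4)^8) = 4096/8425.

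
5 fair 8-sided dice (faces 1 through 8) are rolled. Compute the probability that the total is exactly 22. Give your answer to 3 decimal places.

0.075

There are 8^5 = 32768 equally likely outcomes.
The number of ordered 5-tuples from {1,…,8} summing to 22 is 2460.
P(sum = 22) = 2460/32768 = 615/8192 ≈ 0.075.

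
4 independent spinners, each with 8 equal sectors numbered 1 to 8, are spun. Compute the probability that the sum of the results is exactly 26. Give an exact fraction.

There are 8^4 = 4096 equally likely outcomes.
The number of ordered 4-tuples from {1,…,8} summing to 26 is 84.
P(sum = 26) = 84/4096 = 21/1024.

21/1024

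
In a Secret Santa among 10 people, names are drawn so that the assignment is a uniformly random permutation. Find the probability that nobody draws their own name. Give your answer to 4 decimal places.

0.3679

This is the derangement probability: permutations of 10 with no fixed point.
D(10) = 10! · (1 − 1/1! + 1/2! − ··· + (−1)^10/10!) = 1334961.
P = 1334961/3628800 = 16481/44800 ≈ 0.3679.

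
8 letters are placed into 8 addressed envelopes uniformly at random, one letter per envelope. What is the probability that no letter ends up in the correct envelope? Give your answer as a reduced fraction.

This is the derangement probability: permutations of 8 with no fixed point.
D(8) = 8! · (1 − 1/1! + 1/2! − ··· + (−1)^8/8!) = 14833.
P = 14833/40320 = 2119/5760.

2119/5760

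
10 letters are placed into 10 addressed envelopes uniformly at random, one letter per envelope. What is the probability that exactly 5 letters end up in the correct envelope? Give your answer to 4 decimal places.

Choose which 5 of the 10 are fixed: C(10,5) = 252 ways.
The remaining 5 must have no fixed point: D(5) = 44.
P = 252·44/3628800 = 11/3600 ≈ 0.0031.

0.0031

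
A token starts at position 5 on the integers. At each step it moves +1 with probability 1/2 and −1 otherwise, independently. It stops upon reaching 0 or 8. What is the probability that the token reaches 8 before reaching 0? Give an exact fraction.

With a fair step, P(i) = ½P(i−1) + ½P(i+1) with P(0)=0, P(8)=1 has the linear solution P(i) = i/8.
P(5) = 5/8.

5/8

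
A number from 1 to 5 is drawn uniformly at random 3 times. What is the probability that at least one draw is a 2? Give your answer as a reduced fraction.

P(no draw is a 2) = (4/5)^3 = 64/125.
P(at least one) = 1 − 64/125 = 61/125.

61/125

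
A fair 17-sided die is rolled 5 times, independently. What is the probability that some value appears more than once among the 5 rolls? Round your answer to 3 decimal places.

P(all 5 different) = 17/17 · 16/17 · ··· · 13/17 ≈ 0.523.
P(at least two equal) = 1 − 0.523 = 0.477.

0.477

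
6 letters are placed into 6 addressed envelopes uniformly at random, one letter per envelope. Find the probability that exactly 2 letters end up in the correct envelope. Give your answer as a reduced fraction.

3/16

Choose which 2 of the 6 are fixed: C(6,2) = 15 ways.
The remaining 4 must have no fixed point: D(4) = 9.
P = 15·9/720 = 3/16.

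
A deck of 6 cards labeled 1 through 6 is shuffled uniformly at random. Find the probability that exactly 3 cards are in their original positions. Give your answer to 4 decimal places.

Choose which 3 of the 6 are fixed: C(6,3) = 20 ways.
The remaining 3 must have no fixed point: D(3) = 2.
P = 20·2/720 = 1/18 ≈ 0.0556.

0.0556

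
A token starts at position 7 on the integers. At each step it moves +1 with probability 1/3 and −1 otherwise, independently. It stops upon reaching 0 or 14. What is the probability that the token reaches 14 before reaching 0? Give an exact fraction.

Let r = q/p = (2/3)/(1/3) = 2. The recurrence P(i) = p·P(i+1) + q·P(i−1) with P(0)=0, P(14)=1 gives P(i) = (1 − r^i)/(1 − r^14).
P(7) = (1 − (2)^7) / (1 − (2)^14) = 1/129.

1/129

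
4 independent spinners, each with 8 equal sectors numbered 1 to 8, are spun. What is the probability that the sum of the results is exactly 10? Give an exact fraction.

21/1024

There are 8^4 = 4096 equally likely outcomes.
The number of ordered 4-tuples from {1,…,8} summing to 10 is 84.
P(sum = 10) = 84/4096 = 21/1024.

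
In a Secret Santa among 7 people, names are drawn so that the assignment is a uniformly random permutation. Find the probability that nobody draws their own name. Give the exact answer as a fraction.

103/280

This is the derangement probability: permutations of 7 with no fixed point.
D(7) = 7! · (1 − 1/1! + 1/2! − ··· + (−1)^7/7!) = 1854.
P = 1854/5040 = 103/280.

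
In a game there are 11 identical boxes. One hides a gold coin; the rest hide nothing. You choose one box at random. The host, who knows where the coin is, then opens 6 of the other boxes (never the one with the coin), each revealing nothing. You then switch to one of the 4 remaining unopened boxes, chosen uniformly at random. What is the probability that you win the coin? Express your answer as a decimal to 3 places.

Your original box holds the coin with probability 1/11, so the other 10 collectively hold it with probability 10/11.
The host can always find 6 empty boxes to open, so the reveals don't change that 10/11; it is now spread over the 4 remaining unopened boxes.
P(win by switching) = (10/11) · (1/4) = 5/22 ≈ 0.227.

0.227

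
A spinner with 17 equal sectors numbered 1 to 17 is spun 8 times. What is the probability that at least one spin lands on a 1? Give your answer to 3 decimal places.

P(no spin lands on a 1) = (16/17)^8 ≈ 0.616.
P(at least one) = 1 − 0.616 = 0.384.

0.384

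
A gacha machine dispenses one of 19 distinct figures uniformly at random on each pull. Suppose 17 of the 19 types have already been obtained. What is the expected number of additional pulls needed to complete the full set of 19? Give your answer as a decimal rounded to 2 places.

Starting from 17 distinct types, each trial gives a new one with probability (19−i)/19 when i types are held, so the wait for the next new type is 19/(19−i).
E = 19/2 + 19/1 = 57/2 ≈ 28.50.

28.50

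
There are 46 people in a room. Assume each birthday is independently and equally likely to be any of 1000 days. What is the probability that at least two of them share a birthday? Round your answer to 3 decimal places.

It's easier to compute the probability that all 46 are distinct.
P(all distinct) = 1000/1000 · 999/1000 · ··· · 955/1000 ≈ 0.350.
So the probability of at least one match is 1 − 0.350 = 0.650.

0.650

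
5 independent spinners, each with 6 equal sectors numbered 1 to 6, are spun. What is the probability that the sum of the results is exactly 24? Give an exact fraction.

There are 6^5 = 7776 equally likely outcomes.
The number of ordered 5-tuples from {1,…,6} summing to 24 is 205.
P(sum = 24) = 205/7776.

205/7776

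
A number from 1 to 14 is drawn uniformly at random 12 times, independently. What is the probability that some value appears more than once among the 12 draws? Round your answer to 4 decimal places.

P(all 12 different) = 14/14 · 13/14 · ··· · 3/14 ≈ 0.0008.
P(at least two equal) = 1 − 0.0008 = 0.9992.

0.9992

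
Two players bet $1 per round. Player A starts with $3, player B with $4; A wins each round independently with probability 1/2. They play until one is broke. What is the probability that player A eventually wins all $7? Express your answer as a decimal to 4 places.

0.4286

With a fair step, P(i) = ½P(i−1) + ½P(i+1) with P(0)=0, P(7)=1 has the linear solution P(i) = i/7.
P(3) = 3/7 ≈ 0.4286.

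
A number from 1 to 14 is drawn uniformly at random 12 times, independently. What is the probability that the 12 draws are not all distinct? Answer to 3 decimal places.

P(all 12 different) = 14/14 · 13/14 · ··· · 3/14 ≈ 0.001.
P(at least two equal) = 1 − 0.001 = 0.999.

0.999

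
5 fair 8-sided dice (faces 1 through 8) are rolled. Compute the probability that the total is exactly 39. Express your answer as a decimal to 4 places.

0.0002

There are 8^5 = 32768 equally likely outcomes.
The number of ordered 5-tuples from {1,…,8} summing to 39 is 5.
P(sum = 39) = 5/32768 ≈ 0.0002.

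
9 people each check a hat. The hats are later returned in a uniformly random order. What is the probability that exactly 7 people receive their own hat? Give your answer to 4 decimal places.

Choose which 7 of the 9 are fixed: C(9,7) = 36 ways.
The remaining 2 must have no fixed point: D(2) = 1.
P = 36·1/362880 = 1/10080 ≈ 0.0001.

0.0001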